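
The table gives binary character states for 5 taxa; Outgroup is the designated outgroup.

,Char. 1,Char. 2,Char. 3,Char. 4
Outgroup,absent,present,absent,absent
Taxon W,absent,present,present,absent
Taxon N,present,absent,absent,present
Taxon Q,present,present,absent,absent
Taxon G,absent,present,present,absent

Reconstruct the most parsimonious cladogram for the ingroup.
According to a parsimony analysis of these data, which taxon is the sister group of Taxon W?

Character polarity is set by the outgroup: the derived state is whichever differs from the outgroup's state, so for Char. 2 the derived state is 'absent', and for the remaining characters it is 'present'.
Char. 1 (derived state 'present') is shared by Taxon N and Taxon Q — a synapomorphy uniting that clade.
Char. 2: derived state 'absent' in Taxon N only — an autapomorphy, so it tells us nothing about relationships among taxa.
Char. 3 (derived state 'present') is shared by Taxon G and Taxon W — a synapomorphy uniting that clade.
Char. 4: derived state 'present' in Taxon N only — an autapomorphy, so it tells us nothing about relationships among taxa.
Most parsimonious ingroup topology: ((Taxon W,Taxon G),(Taxon N,Taxon Q)).
Taxon W and Taxon G form a cherry on this tree, so they are sister taxa.

Taxon G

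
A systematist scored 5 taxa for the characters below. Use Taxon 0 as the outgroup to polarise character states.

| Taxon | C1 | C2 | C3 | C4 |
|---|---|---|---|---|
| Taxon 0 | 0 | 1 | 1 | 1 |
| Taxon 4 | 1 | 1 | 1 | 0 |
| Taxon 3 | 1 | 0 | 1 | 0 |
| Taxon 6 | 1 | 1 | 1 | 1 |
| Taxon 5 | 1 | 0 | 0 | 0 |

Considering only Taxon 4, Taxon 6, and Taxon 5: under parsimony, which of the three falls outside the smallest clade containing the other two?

Taxon 6

Character polarity is set by the outgroup: the derived state is whichever differs from the outgroup's state, so for C2, C3, C4 the derived state is '0', and for the remaining characters it is '1'.
All ingroup taxa share the derived state '1' for C1; it defines the ingroup but does not resolve relationships within it.
Only Taxon 3 and Taxon 5 show the derived state '0' for C2, supporting them as a clade.
C3: derived state '0' in Taxon 5 only — an autapomorphy, so it tells us nothing about relationships among taxa.
C4: derived state '0' in Taxon 3, Taxon 4, and Taxon 5 only — synapomorphy for {Taxon 3, Taxon 4, Taxon 5}.
Most parsimonious ingroup topology: ((Taxon 4,(Taxon 3,Taxon 5)),Taxon 6).
Taxon 5 and Taxon 4 share a more recent common ancestor with each other than either does with Taxon 6, so Taxon 6 is the least closely related of the three.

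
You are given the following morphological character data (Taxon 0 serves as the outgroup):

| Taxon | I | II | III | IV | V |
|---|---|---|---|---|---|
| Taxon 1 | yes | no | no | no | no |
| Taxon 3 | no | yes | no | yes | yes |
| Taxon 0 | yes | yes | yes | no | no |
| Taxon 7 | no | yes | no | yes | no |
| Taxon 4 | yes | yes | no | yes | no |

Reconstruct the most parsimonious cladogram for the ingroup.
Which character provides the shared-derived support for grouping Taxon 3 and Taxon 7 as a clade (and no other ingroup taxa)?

Character polarity is set by the outgroup: the derived state is whichever differs from the outgroup's state, so for I, II, III the derived state is 'no', and for the remaining characters it is 'yes'.
Only Taxon 3 and Taxon 7 show the derived state 'no' for I, supporting them as a clade.
II (derived state 'no') is unique to Taxon 1 (autapomorphy; uninformative for grouping).
All ingroup taxa share the derived state 'no' for III; it defines the ingroup but does not resolve relationships within it.
IV (derived state 'yes') is shared by Taxon 3, Taxon 4, and Taxon 7 — a synapomorphy uniting that clade.
V: derived state 'yes' in Taxon 3 only — an autapomorphy, so it tells us nothing about relationships among taxa.
Most parsimonious ingroup topology: (Taxon 1,((Taxon 7,Taxon 3),Taxon 4)).
The clade {Taxon 3, Taxon 7} is supported by I: its derived state 'no' occurs in exactly those taxa and in no other taxon (including the outgroup).

I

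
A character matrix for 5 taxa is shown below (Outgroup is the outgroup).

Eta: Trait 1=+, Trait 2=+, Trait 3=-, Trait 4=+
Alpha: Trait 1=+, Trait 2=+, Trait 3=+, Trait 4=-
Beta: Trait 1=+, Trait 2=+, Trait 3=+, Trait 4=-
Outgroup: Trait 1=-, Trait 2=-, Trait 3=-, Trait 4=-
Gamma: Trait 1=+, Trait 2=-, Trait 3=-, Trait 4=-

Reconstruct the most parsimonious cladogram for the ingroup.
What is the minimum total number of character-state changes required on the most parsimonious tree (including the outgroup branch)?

4

The outgroup has state '-' for every character, so '+' is the derived state throughout.
All ingroup taxa share the derived state '+' for Trait 1; it defines the ingroup but does not resolve relationships within it.
Trait 2: derived state '+' in Alpha, Beta, and Eta only — synapomorphy for {Alpha, Beta, Eta}.
Trait 3 (derived state '+') is shared by Alpha and Beta — a synapomorphy uniting that clade.
Trait 4: derived state '+' in Eta only — an autapomorphy, so it tells us nothing about relationships among taxa.
Most parsimonious ingroup topology: (((Alpha,Beta),Eta),Gamma).
Changes per character on this tree: Trait 1: 1; Trait 2: 1; Trait 3: 1; Trait 4: 1.
Total = 4.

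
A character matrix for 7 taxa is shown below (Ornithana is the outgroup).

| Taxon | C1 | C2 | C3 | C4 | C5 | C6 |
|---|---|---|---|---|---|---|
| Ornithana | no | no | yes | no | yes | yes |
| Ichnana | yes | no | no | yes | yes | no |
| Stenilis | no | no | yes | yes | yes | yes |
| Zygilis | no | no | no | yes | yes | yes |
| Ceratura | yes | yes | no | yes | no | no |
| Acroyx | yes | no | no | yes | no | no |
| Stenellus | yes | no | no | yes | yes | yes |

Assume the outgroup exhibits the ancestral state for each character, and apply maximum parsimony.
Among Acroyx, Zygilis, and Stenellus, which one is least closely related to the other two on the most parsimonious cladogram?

Zygilis

Character polarity is set by the outgroup: the derived state is whichever differs from the outgroup's state, so for C3, C5, C6 the derived state is 'no', and for the remaining characters it is 'yes'.
Only Acroyx, Ceratura, Ichnana, and Stenellus show the derived state 'yes' for C1, supporting them as a clade.
C2: derived state 'yes' in Ceratura only — an autapomorphy, so it tells us nothing about relationships among taxa.
C3: derived state 'no' in Acroyx, Ceratura, Ichnana, Stenellus, and Zygilis only — synapomorphy for {Acroyx, Ceratura, Ichnana, Stenellus, Zygilis}.
All ingroup taxa share the derived state 'yes' for C4; it defines the ingroup but does not resolve relationships within it.
Only Acroyx and Ceratura show the derived state 'no' for C5, supporting them as a clade.
C6 (derived state 'no') is shared by Acroyx, Ceratura, and Ichnana — a synapomorphy uniting that clade.
Most parsimonious ingroup topology: ((((Ichnana,(Ceratura,Acroyx)),Stenellus),Zygilis),Stenilis).
Acroyx and Stenellus share a more recent common ancestor with each other than either does with Zygilis, so Zygilis is the least closely related of the three.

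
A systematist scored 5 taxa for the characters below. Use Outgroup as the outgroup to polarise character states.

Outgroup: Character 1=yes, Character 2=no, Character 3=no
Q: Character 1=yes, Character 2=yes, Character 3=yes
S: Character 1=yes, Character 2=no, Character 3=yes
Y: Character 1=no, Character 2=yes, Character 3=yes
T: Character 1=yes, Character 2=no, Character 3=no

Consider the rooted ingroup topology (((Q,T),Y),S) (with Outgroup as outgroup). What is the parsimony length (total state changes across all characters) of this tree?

Map each character onto (((Q,T),Y),S) (rooted by Outgroup) and count the minimum state changes it requires (Fitch parsimony):
Character 1: 1; Character 2: 2; Character 3: 2.
Total tree length = 5.

5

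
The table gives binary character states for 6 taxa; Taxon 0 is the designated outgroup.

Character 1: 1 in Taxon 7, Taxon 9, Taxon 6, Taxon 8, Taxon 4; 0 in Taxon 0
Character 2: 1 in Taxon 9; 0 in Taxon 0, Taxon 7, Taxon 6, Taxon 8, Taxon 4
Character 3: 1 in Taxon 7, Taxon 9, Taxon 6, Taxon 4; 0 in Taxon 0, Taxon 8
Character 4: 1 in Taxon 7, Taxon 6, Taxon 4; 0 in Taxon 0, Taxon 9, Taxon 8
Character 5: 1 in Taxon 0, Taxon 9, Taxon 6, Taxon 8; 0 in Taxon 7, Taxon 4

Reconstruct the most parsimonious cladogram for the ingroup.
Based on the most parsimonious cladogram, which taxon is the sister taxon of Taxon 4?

Character polarity is set by the outgroup: the derived state is whichever differs from the outgroup's state, so for Character 5 the derived state is '0', and for the remaining characters it is '1'.
All ingroup taxa share the derived state '1' for Character 1; it defines the ingroup but does not resolve relationships within it.
Character 2: derived state '1' in Taxon 9 only — an autapomorphy, so it tells us nothing about relationships among taxa.
Character 3 (derived state '1') is shared by Taxon 4, Taxon 6, Taxon 7, and Taxon 9 — a synapomorphy uniting that clade.
Only Taxon 4, Taxon 6, and Taxon 7 show the derived state '1' for Character 4, supporting them as a clade.
Character 5: derived state '0' in Taxon 4 and Taxon 7 only — synapomorphy for {Taxon 4, Taxon 7}.
Most parsimonious ingroup topology: ((((Taxon 7,Taxon 4),Taxon 6),Taxon 9),Taxon 8).
Taxon 4 and Taxon 7 form a cherry on this tree, so they are sister taxa.

Taxon 7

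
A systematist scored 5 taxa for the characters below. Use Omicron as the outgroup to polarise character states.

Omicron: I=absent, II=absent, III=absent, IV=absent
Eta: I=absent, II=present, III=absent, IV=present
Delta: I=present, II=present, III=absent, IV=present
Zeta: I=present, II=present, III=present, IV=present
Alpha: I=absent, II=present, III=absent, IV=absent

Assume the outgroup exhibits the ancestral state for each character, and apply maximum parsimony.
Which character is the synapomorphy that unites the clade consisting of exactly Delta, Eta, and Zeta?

The outgroup has state 'absent' for every character, so 'present' is the derived state throughout.
I (derived state 'present') is shared by Delta and Zeta — a synapomorphy uniting that clade.
II (derived state 'present') is shared by all ingroup taxa — unites the whole ingroup.
III (derived state 'present') is unique to Zeta (autapomorphy; uninformative for grouping).
IV (derived state 'present') is shared by Delta, Eta, and Zeta — a synapomorphy uniting that clade.
Most parsimonious ingroup topology: ((Eta,(Delta,Zeta)),Alpha).
The clade {Delta, Eta, Zeta} is supported by IV: its derived state 'present' occurs in exactly those taxa and in no other taxon (including the outgroup).

IV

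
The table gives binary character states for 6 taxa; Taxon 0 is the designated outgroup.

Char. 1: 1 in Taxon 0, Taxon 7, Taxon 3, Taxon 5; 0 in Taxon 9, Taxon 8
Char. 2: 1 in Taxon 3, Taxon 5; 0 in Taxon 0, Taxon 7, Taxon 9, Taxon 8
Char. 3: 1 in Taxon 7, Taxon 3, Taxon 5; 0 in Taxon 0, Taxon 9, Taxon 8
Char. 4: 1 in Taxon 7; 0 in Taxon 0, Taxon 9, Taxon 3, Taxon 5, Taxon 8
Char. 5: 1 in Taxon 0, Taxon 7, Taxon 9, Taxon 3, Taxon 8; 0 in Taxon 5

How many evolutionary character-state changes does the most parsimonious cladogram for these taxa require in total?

Character polarity is set by the outgroup: the derived state is whichever differs from the outgroup's state, so for Char. 1, Char. 5 the derived state is '0', and for the remaining characters it is '1'.
Char. 1: derived state '0' in Taxon 8 and Taxon 9 only — synapomorphy for {Taxon 8, Taxon 9}.
Char. 2: derived state '1' in Taxon 3 and Taxon 5 only — synapomorphy for {Taxon 3, Taxon 5}.
Only Taxon 3, Taxon 5, and Taxon 7 show the derived state '1' for Char. 3, supporting them as a clade.
Char. 4: derived state '1' in Taxon 7 only — an autapomorphy, so it tells us nothing about relationships among taxa.
Char. 5 (derived state '0') is unique to Taxon 5 (autapomorphy; uninformative for grouping).
Most parsimonious ingroup topology: ((Taxon 7,(Taxon 3,Taxon 5)),(Taxon 9,Taxon 8)).
Changes per character on this tree: Char. 1: 1; Char. 2: 1; Char. 3: 1; Char. 4: 1; Char. 5: 1.
Total = 5.

5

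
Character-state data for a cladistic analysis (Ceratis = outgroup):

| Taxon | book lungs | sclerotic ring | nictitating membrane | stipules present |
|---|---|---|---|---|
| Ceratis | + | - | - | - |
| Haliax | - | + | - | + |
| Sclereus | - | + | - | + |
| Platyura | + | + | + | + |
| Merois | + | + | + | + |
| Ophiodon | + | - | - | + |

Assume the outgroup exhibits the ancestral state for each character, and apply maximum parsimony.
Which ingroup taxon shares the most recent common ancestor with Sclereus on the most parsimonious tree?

Character polarity is set by the outgroup: the derived state is whichever differs from the outgroup's state, so for book lungs the derived state is '-', and for the remaining characters it is '+'.
book lungs (derived state '-') is shared by Haliax and Sclereus — a synapomorphy uniting that clade.
sclerotic ring (derived state '+') is shared by Haliax, Merois, Platyura, and Sclereus — a synapomorphy uniting that clade.
Only Merois and Platyura show the derived state '+' for nictitating membrane, supporting them as a clade.
All ingroup taxa share the derived state '+' for stipules present; it defines the ingroup but does not resolve relationships within it.
Most parsimonious ingroup topology: (((Haliax,Sclereus),(Platyura,Merois)),Ophiodon).
Sclereus and Haliax form a cherry on this tree, so they are sister taxa.

Haliax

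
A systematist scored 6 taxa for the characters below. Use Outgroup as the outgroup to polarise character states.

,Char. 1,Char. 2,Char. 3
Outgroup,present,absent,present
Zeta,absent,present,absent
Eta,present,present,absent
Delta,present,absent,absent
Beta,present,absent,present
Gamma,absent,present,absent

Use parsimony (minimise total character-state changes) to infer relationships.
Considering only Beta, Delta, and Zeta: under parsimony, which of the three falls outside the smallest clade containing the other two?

Beta

Character polarity is set by the outgroup: the derived state is whichever differs from the outgroup's state, so for Char. 1, Char. 3 the derived state is 'absent', and for the remaining characters it is 'present'.
Char. 1: derived state 'absent' in Gamma and Zeta only — synapomorphy for {Gamma, Zeta}.
Char. 2: derived state 'present' in Eta, Gamma, and Zeta only — synapomorphy for {Eta, Gamma, Zeta}.
Char. 3: derived state 'absent' in Delta, Eta, Gamma, and Zeta only — synapomorphy for {Delta, Eta, Gamma, Zeta}.
Most parsimonious ingroup topology: ((((Zeta,Gamma),Eta),Delta),Beta).
Zeta and Delta share a more recent common ancestor with each other than either does with Beta, so Beta is the least closely related of the three.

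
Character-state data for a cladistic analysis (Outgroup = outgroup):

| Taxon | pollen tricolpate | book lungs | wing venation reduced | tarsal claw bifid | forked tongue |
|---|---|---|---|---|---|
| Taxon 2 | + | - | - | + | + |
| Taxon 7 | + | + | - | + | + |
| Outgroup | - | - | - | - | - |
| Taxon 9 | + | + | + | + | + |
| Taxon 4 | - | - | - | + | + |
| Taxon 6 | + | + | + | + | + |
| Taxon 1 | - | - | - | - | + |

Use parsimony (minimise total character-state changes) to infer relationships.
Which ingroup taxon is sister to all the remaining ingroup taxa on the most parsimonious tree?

The outgroup has state '-' for every character, so '+' is the derived state throughout.
pollen tricolpate (derived state '+') is shared by Taxon 2, Taxon 6, Taxon 7, and Taxon 9 — a synapomorphy uniting that clade.
book lungs (derived state '+') is shared by Taxon 6, Taxon 7, and Taxon 9 — a synapomorphy uniting that clade.
Only Taxon 6 and Taxon 9 show the derived state '+' for wing venation reduced, supporting them as a clade.
tarsal claw bifid: derived state '+' in Taxon 2, Taxon 4, Taxon 6, Taxon 7, and Taxon 9 only — synapomorphy for {Taxon 2, Taxon 4, Taxon 6, Taxon 7, Taxon 9}.
All ingroup taxa share the derived state '+' for forked tongue; it defines the ingroup but does not resolve relationships within it.
Most parsimonious ingroup topology: (Taxon 1,((((Taxon 9,Taxon 6),Taxon 7),Taxon 2),Taxon 4)).
Taxon 1 is sister to the clade containing all other ingroup taxa, so it is the earliest-diverging (most basal) ingroup lineage.

Taxon 1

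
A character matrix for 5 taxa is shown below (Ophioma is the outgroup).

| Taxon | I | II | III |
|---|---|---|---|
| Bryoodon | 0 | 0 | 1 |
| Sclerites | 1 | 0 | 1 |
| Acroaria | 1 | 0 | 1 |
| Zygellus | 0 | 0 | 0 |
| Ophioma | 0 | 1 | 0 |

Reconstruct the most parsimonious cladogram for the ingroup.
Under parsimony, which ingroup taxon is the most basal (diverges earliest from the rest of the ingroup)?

Character polarity is set by the outgroup: the derived state is whichever differs from the outgroup's state, so for II the derived state is '0', and for the remaining characters it is '1'.
I: derived state '1' in Acroaria and Sclerites only — synapomorphy for {Acroaria, Sclerites}.
All ingroup taxa share the derived state '0' for II; it defines the ingroup but does not resolve relationships within it.
Only Acroaria, Bryoodon, and Sclerites show the derived state '1' for III, supporting them as a clade.
Most parsimonious ingroup topology: ((Bryoodon,(Acroaria,Sclerites)),Zygellus).
Zygellus is sister to the clade containing all other ingroup taxa, so it is the earliest-diverging (most basal) ingroup lineage.

Zygellus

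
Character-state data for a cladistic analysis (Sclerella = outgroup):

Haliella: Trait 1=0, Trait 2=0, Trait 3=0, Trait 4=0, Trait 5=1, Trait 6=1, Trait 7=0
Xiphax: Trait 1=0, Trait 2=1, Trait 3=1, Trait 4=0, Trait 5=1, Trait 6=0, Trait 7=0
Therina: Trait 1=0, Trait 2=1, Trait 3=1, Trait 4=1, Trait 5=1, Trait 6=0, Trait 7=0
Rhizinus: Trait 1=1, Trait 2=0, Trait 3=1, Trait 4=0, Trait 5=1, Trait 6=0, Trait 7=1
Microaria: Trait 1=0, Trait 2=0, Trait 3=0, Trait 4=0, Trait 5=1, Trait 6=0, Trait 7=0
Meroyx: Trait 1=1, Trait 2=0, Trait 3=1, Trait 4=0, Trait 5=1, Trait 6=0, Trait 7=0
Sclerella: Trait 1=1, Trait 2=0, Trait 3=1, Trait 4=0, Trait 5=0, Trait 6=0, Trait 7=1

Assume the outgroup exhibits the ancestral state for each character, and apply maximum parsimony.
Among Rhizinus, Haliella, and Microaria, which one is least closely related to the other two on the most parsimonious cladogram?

Character polarity is set by the outgroup: the derived state is whichever differs from the outgroup's state, so for Trait 1, Trait 3, Trait 7 the derived state is '0', and for the remaining characters it is '1'.
Only Haliella, Microaria, Therina, and Xiphax show the derived state '0' for Trait 1, supporting them as a clade.
Trait 2: derived state '1' in Therina and Xiphax only — synapomorphy for {Therina, Xiphax}.
Trait 3: derived state '0' in Haliella and Microaria only — synapomorphy for {Haliella, Microaria}.
Trait 4: derived state '1' in Therina only — an autapomorphy, so it tells us nothing about relationships among taxa.
Trait 5 (derived state '1') is shared by all ingroup taxa — unites the whole ingroup.
Trait 6: derived state '1' in Haliella only — an autapomorphy, so it tells us nothing about relationships among taxa.
Only Haliella, Meroyx, Microaria, Therina, and Xiphax show the derived state '0' for Trait 7, supporting them as a clade.
Most parsimonious ingroup topology: ((((Microaria,Haliella),(Therina,Xiphax)),Meroyx),Rhizinus).
Haliella and Microaria share a more recent common ancestor with each other than either does with Rhizinus, so Rhizinus is the least closely related of the three.

Rhizinus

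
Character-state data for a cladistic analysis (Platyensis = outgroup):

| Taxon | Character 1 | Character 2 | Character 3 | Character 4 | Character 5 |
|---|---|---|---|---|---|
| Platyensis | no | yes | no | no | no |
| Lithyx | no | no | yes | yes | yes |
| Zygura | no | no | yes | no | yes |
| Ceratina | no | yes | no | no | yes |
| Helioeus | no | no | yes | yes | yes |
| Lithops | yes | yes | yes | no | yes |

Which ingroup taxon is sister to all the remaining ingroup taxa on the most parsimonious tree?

Ceratina

Character polarity is set by the outgroup: the derived state is whichever differs from the outgroup's state, so for Character 2 the derived state is 'no', and for the remaining characters it is 'yes'.
Character 1: derived state 'yes' in Lithops only — an autapomorphy, so it tells us nothing about relationships among taxa.
Character 2: derived state 'no' in Helioeus, Lithyx, and Zygura only — synapomorphy for {Helioeus, Lithyx, Zygura}.
Character 3 (derived state 'yes') is shared by Helioeus, Lithops, Lithyx, and Zygura — a synapomorphy uniting that clade.
Character 4: derived state 'yes' in Helioeus and Lithyx only — synapomorphy for {Helioeus, Lithyx}.
Character 5 (derived state 'yes') is shared by all ingroup taxa — unites the whole ingroup.
Most parsimonious ingroup topology: ((((Lithyx,Helioeus),Zygura),Lithops),Ceratina).
Ceratina is sister to the clade containing all other ingroup taxa, so it is the earliest-diverging (most basal) ingroup lineage.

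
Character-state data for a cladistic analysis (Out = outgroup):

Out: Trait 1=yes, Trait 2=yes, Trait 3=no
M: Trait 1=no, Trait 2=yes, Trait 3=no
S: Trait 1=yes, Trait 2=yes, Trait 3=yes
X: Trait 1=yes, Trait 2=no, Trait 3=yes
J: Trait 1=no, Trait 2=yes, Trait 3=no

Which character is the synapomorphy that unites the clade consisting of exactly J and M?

Trait 1

Character polarity is set by the outgroup: the derived state is whichever differs from the outgroup's state, so for Trait 1, Trait 2 the derived state is 'no', and for the remaining characters it is 'yes'.
Trait 1: derived state 'no' in J and M only — synapomorphy for {J, M}.
Trait 2 (derived state 'no') is unique to X (autapomorphy; uninformative for grouping).
Only S and X show the derived state 'yes' for Trait 3, supporting them as a clade.
Most parsimonious ingroup topology: ((M,J),(S,X)).
The clade {J, M} is supported by Trait 1: its derived state 'no' occurs in exactly those taxa and in no other taxon (including the outgroup).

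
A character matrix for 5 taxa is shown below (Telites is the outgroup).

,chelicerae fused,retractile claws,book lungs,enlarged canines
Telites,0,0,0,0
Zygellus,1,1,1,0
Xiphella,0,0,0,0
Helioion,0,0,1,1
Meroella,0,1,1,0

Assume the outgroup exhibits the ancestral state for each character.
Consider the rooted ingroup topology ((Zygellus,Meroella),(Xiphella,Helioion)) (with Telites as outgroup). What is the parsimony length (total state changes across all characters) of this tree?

Map each character onto ((Zygellus,Meroella),(Xiphella,Helioion)) (rooted by Telites) and count the minimum state changes it requires (Fitch parsimony):
chelicerae fused: 1; retractile claws: 1; book lungs: 2; enlarged canines: 1.
Total tree length = 5.

5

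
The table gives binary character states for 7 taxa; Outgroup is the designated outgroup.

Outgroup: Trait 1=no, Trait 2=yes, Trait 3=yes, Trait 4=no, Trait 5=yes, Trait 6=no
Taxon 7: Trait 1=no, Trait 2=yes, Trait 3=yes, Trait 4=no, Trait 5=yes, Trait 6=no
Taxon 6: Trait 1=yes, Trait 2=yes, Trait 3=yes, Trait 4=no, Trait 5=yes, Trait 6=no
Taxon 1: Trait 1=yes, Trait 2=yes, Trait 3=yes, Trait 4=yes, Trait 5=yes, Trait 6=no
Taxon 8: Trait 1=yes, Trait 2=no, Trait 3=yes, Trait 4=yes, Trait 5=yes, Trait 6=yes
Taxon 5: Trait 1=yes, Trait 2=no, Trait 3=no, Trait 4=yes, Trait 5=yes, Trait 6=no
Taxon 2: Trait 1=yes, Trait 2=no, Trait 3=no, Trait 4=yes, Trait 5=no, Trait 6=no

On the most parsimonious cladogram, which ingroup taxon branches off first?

Taxon 7

Character polarity is set by the outgroup: the derived state is whichever differs from the outgroup's state, so for Trait 2, Trait 3, Trait 5 the derived state is 'no', and for the remaining characters it is 'yes'.
Only Taxon 1, Taxon 2, Taxon 5, Taxon 6, and Taxon 8 show the derived state 'yes' for Trait 1, supporting them as a clade.
Trait 2 (derived state 'no') is shared by Taxon 2, Taxon 5, and Taxon 8 — a synapomorphy uniting that clade.
Trait 3 (derived state 'no') is shared by Taxon 2 and Taxon 5 — a synapomorphy uniting that clade.
Trait 4 (derived state 'yes') is shared by Taxon 1, Taxon 2, Taxon 5, and Taxon 8 — a synapomorphy uniting that clade.
Trait 5: derived state 'no' in Taxon 2 only — an autapomorphy, so it tells us nothing about relationships among taxa.
Trait 6: derived state 'yes' in Taxon 8 only — an autapomorphy, so it tells us nothing about relationships among taxa.
Most parsimonious ingroup topology: (Taxon 7,(Taxon 6,(Taxon 1,(Taxon 8,(Taxon 5,Taxon 2))))).
Taxon 7 is sister to the clade containing all other ingroup taxa, so it is the earliest-diverging (most basal) ingroup lineage.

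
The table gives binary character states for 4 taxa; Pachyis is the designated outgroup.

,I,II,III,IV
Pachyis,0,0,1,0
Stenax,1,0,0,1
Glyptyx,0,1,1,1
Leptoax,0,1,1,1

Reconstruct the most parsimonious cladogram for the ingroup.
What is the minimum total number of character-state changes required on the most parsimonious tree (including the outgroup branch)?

Character polarity is set by the outgroup: the derived state is whichever differs from the outgroup's state, so for III the derived state is '0', and for the remaining characters it is '1'.
I (derived state '1') is unique to Stenax (autapomorphy; uninformative for grouping).
II (derived state '1') is shared by Glyptyx and Leptoax — a synapomorphy uniting that clade.
III: derived state '0' in Stenax only — an autapomorphy, so it tells us nothing about relationships among taxa.
IV (derived state '1') is shared by all ingroup taxa — unites the whole ingroup.
Most parsimonious ingroup topology: (Stenax,(Glyptyx,Leptoax)).
Changes per character on this tree: I: 1; II: 1; III: 1; IV: 1.
Total = 4.

4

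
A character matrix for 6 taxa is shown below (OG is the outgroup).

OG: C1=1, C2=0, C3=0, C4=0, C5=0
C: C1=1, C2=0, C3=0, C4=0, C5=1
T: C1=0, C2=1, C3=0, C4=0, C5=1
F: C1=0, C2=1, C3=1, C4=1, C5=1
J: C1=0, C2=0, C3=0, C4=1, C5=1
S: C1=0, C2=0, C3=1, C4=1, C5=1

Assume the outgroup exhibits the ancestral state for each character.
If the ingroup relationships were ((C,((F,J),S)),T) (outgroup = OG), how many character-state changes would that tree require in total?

Map each character onto ((C,((F,J),S)),T) (rooted by OG) and count the minimum state changes it requires (Fitch parsimony):
C1: 2; C2: 2; C3: 2; C4: 1; C5: 1.
Total tree length = 8.

8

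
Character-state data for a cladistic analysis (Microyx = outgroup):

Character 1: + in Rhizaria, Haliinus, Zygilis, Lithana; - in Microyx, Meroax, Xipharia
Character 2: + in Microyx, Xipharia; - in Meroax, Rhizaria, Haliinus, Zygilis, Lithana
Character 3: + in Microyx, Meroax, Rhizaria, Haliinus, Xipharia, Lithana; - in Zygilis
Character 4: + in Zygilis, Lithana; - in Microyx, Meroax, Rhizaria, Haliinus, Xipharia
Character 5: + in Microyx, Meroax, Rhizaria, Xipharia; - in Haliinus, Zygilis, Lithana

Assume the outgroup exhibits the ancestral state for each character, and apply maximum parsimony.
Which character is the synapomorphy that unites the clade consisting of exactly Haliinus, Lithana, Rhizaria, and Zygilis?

Character 1

Character polarity is set by the outgroup: the derived state is whichever differs from the outgroup's state, so for Character 2, Character 3, Character 5 the derived state is '-', and for the remaining characters it is '+'.
Character 1: derived state '+' in Haliinus, Lithana, Rhizaria, and Zygilis only — synapomorphy for {Haliinus, Lithana, Rhizaria, Zygilis}.
Character 2 (derived state '-') is shared by Haliinus, Lithana, Meroax, Rhizaria, and Zygilis — a synapomorphy uniting that clade.
Character 3 (derived state '-') is unique to Zygilis (autapomorphy; uninformative for grouping).
Character 4: derived state '+' in Lithana and Zygilis only — synapomorphy for {Lithana, Zygilis}.
Character 5 (derived state '-') is shared by Haliinus, Lithana, and Zygilis — a synapomorphy uniting that clade.
Most parsimonious ingroup topology: ((Meroax,(Rhizaria,(Haliinus,(Zygilis,Lithana)))),Xipharia).
The clade {Haliinus, Lithana, Rhizaria, Zygilis} is supported by Character 1: its derived state '+' occurs in exactly those taxa and in no other taxon (including the outgroup).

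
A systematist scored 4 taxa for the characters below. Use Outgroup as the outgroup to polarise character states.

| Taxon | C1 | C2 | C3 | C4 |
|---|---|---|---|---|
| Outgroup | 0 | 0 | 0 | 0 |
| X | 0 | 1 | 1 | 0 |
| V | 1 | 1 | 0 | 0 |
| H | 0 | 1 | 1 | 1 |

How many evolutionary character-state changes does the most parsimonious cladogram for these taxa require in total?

4

The outgroup has state '0' for every character, so '1' is the derived state throughout.
C1: derived state '1' in V only — an autapomorphy, so it tells us nothing about relationships among taxa.
All ingroup taxa share the derived state '1' for C2; it defines the ingroup but does not resolve relationships within it.
C3 (derived state '1') is shared by H and X — a synapomorphy uniting that clade.
C4: derived state '1' in H only — an autapomorphy, so it tells us nothing about relationships among taxa.
Most parsimonious ingroup topology: ((X,H),V).
Changes per character on this tree: C1: 1; C2: 1; C3: 1; C4: 1.
Total = 4.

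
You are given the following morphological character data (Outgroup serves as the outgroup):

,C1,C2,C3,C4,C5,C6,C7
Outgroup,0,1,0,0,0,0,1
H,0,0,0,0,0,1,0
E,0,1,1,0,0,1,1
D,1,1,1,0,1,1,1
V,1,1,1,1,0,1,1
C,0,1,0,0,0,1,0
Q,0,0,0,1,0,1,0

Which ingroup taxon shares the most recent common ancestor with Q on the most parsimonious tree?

Character polarity is set by the outgroup: the derived state is whichever differs from the outgroup's state, so for C2, C7 the derived state is '0', and for the remaining characters it is '1'.
C1 (derived state '1') is shared by D and V — a synapomorphy uniting that clade.
C2: derived state '0' in H and Q only — synapomorphy for {H, Q}.
Only D, E, and V show the derived state '1' for C3, supporting them as a clade.
C4 groups Q and V, which is incompatible with the clades supported by the remaining characters; treating it as convergent (homoplasy) costs fewer steps than any alternative tree.
C5 (derived state '1') is unique to D (autapomorphy; uninformative for grouping).
C6 (derived state '1') is shared by all ingroup taxa — unites the whole ingroup.
C7 (derived state '0') is shared by C, H, and Q — a synapomorphy uniting that clade.
Most parsimonious ingroup topology: (((H,Q),C),(E,(D,V))).
Q and H form a cherry on this tree, so they are sister taxa.

H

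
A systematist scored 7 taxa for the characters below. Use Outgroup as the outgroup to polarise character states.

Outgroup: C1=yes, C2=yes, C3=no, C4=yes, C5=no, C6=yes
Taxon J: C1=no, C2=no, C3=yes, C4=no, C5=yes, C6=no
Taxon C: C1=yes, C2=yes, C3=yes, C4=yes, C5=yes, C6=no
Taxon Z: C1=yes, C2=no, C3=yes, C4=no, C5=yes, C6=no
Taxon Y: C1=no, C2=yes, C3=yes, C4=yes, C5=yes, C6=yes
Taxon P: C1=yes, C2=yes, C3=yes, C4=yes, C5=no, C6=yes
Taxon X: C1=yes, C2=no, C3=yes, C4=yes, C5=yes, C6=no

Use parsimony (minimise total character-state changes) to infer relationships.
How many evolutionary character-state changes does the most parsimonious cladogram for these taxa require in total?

Character polarity is set by the outgroup: the derived state is whichever differs from the outgroup's state, so for C1, C2, C4, C6 the derived state is 'no', and for the remaining characters it is 'yes'.
C1 (state 'no') occurs in Taxon J and Taxon Y but conflicts with the nesting implied by the other characters — most parsimoniously interpreted as homoplasy.
Only Taxon J, Taxon X, and Taxon Z show the derived state 'no' for C2, supporting them as a clade.
All ingroup taxa share the derived state 'yes' for C3; it defines the ingroup but does not resolve relationships within it.
C4: derived state 'no' in Taxon J and Taxon Z only — synapomorphy for {Taxon J, Taxon Z}.
C5: derived state 'yes' in Taxon C, Taxon J, Taxon X, Taxon Y, and Taxon Z only — synapomorphy for {Taxon C, Taxon J, Taxon X, Taxon Y, Taxon Z}.
C6: derived state 'no' in Taxon C, Taxon J, Taxon X, and Taxon Z only — synapomorphy for {Taxon C, Taxon J, Taxon X, Taxon Z}.
Most parsimonious ingroup topology: (((((Taxon J,Taxon Z),Taxon X),Taxon C),Taxon Y),Taxon P).
Changes per character on this tree: C1: 2; C2: 1; C3: 1; C4: 1; C5: 1; C6: 1.
Total = 7.

7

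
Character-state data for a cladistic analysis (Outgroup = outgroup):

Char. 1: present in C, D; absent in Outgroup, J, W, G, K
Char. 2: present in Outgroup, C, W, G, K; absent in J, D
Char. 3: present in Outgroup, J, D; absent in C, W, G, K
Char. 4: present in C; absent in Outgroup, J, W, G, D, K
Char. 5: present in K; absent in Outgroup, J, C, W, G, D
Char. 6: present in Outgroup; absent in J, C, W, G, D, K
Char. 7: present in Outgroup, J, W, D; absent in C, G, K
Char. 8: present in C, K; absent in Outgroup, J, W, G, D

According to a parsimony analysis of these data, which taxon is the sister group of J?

Character polarity is set by the outgroup: the derived state is whichever differs from the outgroup's state, so for Char. 2, Char. 3, Char. 6, Char. 7 the derived state is 'absent', and for the remaining characters it is 'present'.
Char. 1 groups C and D, which is incompatible with the clades supported by the remaining characters; treating it as convergent (homoplasy) costs fewer steps than any alternative tree.
Only D and J show the derived state 'absent' for Char. 2, supporting them as a clade.
Only C, G, K, and W show the derived state 'absent' for Char. 3, supporting them as a clade.
Char. 4: derived state 'present' in C only — an autapomorphy, so it tells us nothing about relationships among taxa.
Char. 5: derived state 'present' in K only — an autapomorphy, so it tells us nothing about relationships among taxa.
Char. 6 (derived state 'absent') is shared by all ingroup taxa — unites the whole ingroup.
Only C, G, and K show the derived state 'absent' for Char. 7, supporting them as a clade.
Char. 8: derived state 'present' in C and K only — synapomorphy for {C, K}.
Most parsimonious ingroup topology: ((J,D),(((C,K),G),W)).
J and D form a cherry on this tree, so they are sister taxa.

D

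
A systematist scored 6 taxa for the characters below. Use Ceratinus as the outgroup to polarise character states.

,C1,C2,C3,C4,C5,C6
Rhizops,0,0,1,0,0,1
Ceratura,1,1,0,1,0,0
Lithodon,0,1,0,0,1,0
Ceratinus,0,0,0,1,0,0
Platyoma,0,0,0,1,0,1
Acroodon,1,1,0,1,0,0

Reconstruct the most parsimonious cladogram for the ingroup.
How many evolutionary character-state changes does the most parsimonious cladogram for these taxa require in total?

7

Character polarity is set by the outgroup: the derived state is whichever differs from the outgroup's state, so for C4 the derived state is '0', and for the remaining characters it is '1'.
C1: derived state '1' in Acroodon and Ceratura only — synapomorphy for {Acroodon, Ceratura}.
C2 (derived state '1') is shared by Acroodon, Ceratura, and Lithodon — a synapomorphy uniting that clade.
C3: derived state '1' in Rhizops only — an autapomorphy, so it tells us nothing about relationships among taxa.
C4 (state '0') occurs in Lithodon and Rhizops but conflicts with the nesting implied by the other characters — most parsimoniously interpreted as homoplasy.
C5: derived state '1' in Lithodon only — an autapomorphy, so it tells us nothing about relationships among taxa.
Only Platyoma and Rhizops show the derived state '1' for C6, supporting them as a clade.
Most parsimonious ingroup topology: ((Lithodon,(Ceratura,Acroodon)),(Rhizops,Platyoma)).
Changes per character on this tree: C1: 1; C2: 1; C3: 1; C4: 2; C5: 1; C6: 1.
Total = 7.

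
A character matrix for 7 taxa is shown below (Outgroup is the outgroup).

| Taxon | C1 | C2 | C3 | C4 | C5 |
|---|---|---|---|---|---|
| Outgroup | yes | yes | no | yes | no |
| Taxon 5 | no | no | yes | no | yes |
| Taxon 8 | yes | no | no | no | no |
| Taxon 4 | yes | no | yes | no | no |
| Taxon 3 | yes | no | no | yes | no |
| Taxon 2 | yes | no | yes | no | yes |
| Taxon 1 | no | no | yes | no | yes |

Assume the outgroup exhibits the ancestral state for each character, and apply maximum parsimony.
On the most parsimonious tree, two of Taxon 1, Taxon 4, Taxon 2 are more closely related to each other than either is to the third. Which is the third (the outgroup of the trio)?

Character polarity is set by the outgroup: the derived state is whichever differs from the outgroup's state, so for C1, C2, C4 the derived state is 'no', and for the remaining characters it is 'yes'.
C1: derived state 'no' in Taxon 1 and Taxon 5 only — synapomorphy for {Taxon 1, Taxon 5}.
All ingroup taxa share the derived state 'no' for C2; it defines the ingroup but does not resolve relationships within it.
Only Taxon 1, Taxon 2, Taxon 4, and Taxon 5 show the derived state 'yes' for C3, supporting them as a clade.
Only Taxon 1, Taxon 2, Taxon 4, Taxon 5, and Taxon 8 show the derived state 'no' for C4, supporting them as a clade.
C5 (derived state 'yes') is shared by Taxon 1, Taxon 2, and Taxon 5 — a synapomorphy uniting that clade.
Most parsimonious ingroup topology: (((((Taxon 5,Taxon 1),Taxon 2),Taxon 4),Taxon 8),Taxon 3).
Taxon 1 and Taxon 2 share a more recent common ancestor with each other than either does with Taxon 4, so Taxon 4 is the least closely related of the three.

Taxon 4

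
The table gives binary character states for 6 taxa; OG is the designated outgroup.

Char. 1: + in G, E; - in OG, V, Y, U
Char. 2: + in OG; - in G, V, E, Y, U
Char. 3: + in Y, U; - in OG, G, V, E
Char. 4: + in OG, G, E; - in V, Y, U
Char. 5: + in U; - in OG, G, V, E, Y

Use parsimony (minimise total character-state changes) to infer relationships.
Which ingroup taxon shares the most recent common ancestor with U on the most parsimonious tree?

Character polarity is set by the outgroup: the derived state is whichever differs from the outgroup's state, so for Char. 2, Char. 4 the derived state is '-', and for the remaining characters it is '+'.
Char. 1: derived state '+' in E and G only — synapomorphy for {E, G}.
All ingroup taxa share the derived state '-' for Char. 2; it defines the ingroup but does not resolve relationships within it.
Only U and Y show the derived state '+' for Char. 3, supporting them as a clade.
Char. 4: derived state '-' in U, V, and Y only — synapomorphy for {U, V, Y}.
Char. 5 (derived state '+') is unique to U (autapomorphy; uninformative for grouping).
Most parsimonious ingroup topology: ((G,E),(V,(Y,U))).
U and Y form a cherry on this tree, so they are sister taxa.

Y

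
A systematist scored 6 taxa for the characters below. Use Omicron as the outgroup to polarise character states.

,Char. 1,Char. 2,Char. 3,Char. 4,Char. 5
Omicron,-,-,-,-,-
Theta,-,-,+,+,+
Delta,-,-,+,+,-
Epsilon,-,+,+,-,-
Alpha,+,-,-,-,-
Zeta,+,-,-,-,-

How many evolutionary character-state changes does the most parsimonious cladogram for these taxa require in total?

5

The outgroup has state '-' for every character, so '+' is the derived state throughout.
Char. 1: derived state '+' in Alpha and Zeta only — synapomorphy for {Alpha, Zeta}.
Char. 2 (derived state '+') is unique to Epsilon (autapomorphy; uninformative for grouping).
Char. 3 (derived state '+') is shared by Delta, Epsilon, and Theta — a synapomorphy uniting that clade.
Only Delta and Theta show the derived state '+' for Char. 4, supporting them as a clade.
Char. 5: derived state '+' in Theta only — an autapomorphy, so it tells us nothing about relationships among taxa.
Most parsimonious ingroup topology: ((Alpha,Zeta),((Theta,Delta),Epsilon)).
Changes per character on this tree: Char. 1: 1; Char. 2: 1; Char. 3: 1; Char. 4: 1; Char. 5: 1.
Total = 5.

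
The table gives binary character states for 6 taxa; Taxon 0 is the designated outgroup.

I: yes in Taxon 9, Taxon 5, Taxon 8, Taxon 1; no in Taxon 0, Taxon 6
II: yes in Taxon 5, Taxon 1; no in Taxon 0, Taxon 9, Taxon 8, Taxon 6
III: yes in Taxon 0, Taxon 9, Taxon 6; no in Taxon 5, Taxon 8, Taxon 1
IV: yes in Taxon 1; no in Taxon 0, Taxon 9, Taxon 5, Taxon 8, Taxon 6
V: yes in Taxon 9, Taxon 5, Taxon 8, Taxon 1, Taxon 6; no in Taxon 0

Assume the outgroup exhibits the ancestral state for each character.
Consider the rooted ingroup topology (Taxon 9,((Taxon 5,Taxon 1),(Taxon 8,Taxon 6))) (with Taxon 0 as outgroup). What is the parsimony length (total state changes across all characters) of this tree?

7

Map each character onto (Taxon 9,((Taxon 5,Taxon 1),(Taxon 8,Taxon 6))) (rooted by Taxon 0) and count the minimum state changes it requires (Fitch parsimony):
I: 2; II: 1; III: 2; IV: 1; V: 1.
Total tree length = 7.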